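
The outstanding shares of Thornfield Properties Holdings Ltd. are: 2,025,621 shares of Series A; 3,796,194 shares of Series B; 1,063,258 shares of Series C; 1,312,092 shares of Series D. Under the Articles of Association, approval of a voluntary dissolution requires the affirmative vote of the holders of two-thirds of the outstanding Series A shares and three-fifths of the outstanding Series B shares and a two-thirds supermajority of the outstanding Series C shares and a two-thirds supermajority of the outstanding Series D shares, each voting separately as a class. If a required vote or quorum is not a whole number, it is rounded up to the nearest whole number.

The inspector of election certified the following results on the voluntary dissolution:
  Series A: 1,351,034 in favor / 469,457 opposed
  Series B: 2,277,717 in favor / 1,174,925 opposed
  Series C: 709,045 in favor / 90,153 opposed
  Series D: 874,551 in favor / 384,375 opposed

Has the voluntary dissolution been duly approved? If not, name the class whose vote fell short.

Series A: 2/3 of 2025621 = 1350414; 1,350,414 required, 1,351,034 in favor — approved.
Series B: 3/5 of 3796194 = 2277716.40, rounded up to 2277717; 2,277,717 required, 2,277,717 in favor — approved.
Series C: 2/3 of 1063258 = 708838.67, rounded up to 708839; 708,839 required, 709,045 in favor — approved.
Series D: 2/3 of 1312092 = 874728; 874,728 required, 874,551 in favor — not approved.

Not approved — the Series D shares did not give the required vote.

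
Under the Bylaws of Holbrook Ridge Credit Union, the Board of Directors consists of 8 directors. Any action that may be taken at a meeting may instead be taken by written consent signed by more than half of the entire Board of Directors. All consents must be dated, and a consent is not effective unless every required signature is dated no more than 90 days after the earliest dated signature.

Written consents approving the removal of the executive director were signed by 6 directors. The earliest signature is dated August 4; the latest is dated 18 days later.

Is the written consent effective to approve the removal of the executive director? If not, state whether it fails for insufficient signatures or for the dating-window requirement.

Signatures required: more than half of 8 — a majority of 8 is 5, so 5 needed; 6 signed. Sufficient.
Dating window: the latest signature is 18 days after the earliest; the limit is 90 days. Within the window.

Effective — both the signature and dating-window requirements are satisfied.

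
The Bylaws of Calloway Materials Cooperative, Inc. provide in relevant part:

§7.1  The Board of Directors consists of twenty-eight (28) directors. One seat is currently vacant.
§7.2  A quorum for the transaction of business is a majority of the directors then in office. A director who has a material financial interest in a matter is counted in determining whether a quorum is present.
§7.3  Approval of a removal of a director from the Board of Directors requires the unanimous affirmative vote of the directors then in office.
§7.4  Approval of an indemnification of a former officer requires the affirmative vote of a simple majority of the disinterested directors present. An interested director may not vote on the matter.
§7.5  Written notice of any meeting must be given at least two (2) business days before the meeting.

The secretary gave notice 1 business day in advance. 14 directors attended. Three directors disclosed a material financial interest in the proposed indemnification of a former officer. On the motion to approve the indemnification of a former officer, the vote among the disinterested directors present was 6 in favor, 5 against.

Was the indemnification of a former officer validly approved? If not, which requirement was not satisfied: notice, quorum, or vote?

Notice: 1 business day given; 2 required (1 < 2). Not satisfied.
Quorum: 14 present (interested directors count toward quorum); quorum is 14. Satisfied.
Vote: the indemnification of a former officer requires a majority of the disinterested directors present (14 − 3 = 11). A majority of 11 is 6, so 6 affirmative votes are needed; 6 voted in favor. Satisfied.

Invalid — notice requirement not satisfied.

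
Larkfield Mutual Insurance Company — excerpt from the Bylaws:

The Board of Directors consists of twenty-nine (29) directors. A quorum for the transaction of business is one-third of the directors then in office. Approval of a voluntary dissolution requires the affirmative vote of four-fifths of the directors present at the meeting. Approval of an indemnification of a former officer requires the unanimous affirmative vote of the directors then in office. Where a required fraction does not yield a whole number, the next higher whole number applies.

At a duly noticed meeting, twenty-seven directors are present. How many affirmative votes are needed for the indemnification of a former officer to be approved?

The indemnification of a former officer requires the unanimous vote of the directors then in office (29).
Unanimous means all 29.
(Only 27 can vote, so the indemnification of a former officer cannot pass at this meeting, but the required vote is still 29.)

29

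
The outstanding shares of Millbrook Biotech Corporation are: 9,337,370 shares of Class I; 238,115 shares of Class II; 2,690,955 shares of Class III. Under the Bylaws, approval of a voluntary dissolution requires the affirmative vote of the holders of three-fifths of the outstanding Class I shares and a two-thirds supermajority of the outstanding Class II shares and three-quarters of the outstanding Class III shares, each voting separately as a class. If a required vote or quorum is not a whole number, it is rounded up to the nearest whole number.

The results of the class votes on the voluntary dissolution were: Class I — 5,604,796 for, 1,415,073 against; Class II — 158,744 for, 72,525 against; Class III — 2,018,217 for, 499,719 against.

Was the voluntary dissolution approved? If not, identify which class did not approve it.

Class I: 3/5 of 9337370 = 5602422; 5,602,422 required, 5,604,796 in favor — approved.
Class II: 2/3 of 238115 = 158743.33, rounded up to 158744; 158,744 required, 158,744 in favor — approved.
Class III: 3/4 of 2690955 = 2018216.25, rounded up to 2018217; 2,018,217 required, 2,018,217 in favor — approved.

Approved — every class gave the required vote.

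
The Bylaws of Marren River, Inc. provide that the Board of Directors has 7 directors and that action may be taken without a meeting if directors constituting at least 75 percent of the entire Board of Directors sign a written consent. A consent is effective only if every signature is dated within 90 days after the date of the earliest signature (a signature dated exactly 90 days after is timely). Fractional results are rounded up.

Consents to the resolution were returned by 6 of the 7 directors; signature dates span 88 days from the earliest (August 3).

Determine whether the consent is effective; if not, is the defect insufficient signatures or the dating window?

Signatures required: at least 75 percent of 7 — 3/4 of 7 = 5.25, rounded up to 6, so 6 needed; 6 signed. Sufficient.
Dating window: the latest signature is 88 days after the earliest; the limit is 90 days. Within the window.

Effective — both the signature and dating-window requirements are satisfied.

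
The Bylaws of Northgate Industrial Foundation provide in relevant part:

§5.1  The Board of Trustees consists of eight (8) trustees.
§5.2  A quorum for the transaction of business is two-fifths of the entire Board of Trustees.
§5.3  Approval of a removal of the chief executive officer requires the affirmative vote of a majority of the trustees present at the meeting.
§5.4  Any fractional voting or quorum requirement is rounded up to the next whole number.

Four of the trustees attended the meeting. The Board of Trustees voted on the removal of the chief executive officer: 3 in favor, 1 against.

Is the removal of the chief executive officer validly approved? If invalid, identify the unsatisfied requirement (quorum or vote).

Quorum: 4 present; quorum is 4. Satisfied.
Vote: the removal of the chief executive officer requires a majority of the trustees present (4). A majority of 4 is 3, so 3 affirmative votes are needed; 3 voted in favor. Satisfied.

Valid — all requirements satisfied.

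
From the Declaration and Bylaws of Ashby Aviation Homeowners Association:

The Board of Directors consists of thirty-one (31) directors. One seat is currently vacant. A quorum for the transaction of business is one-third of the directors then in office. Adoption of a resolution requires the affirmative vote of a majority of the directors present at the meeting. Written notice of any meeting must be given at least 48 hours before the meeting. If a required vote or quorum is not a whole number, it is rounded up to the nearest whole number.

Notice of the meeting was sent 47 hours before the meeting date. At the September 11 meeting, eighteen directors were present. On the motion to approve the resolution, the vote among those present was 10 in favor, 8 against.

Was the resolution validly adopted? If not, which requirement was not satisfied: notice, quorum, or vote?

Notice: 47 hours given; 48 required (47 < 48). Not satisfied.
Quorum: 18 present; quorum is 10. Satisfied.
Vote: the resolution requires a majority of the directors present (18). A majority of 18 is 10, so 10 affirmative votes are needed; 10 voted in favor. Satisfied.

Invalid — notice requirement not satisfied.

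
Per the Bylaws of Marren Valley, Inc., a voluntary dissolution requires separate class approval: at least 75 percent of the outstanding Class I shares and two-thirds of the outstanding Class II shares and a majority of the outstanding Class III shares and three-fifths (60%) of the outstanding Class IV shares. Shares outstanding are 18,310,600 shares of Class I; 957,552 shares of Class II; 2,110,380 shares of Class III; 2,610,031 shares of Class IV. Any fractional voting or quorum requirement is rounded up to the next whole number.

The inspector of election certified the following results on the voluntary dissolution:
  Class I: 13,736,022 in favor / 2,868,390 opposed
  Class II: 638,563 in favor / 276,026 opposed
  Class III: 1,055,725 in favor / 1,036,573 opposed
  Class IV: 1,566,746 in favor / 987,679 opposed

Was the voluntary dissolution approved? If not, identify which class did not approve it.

Approved — every class gave the required vote.

Class I: 3/4 of 18310600 = 13732950; 13,732,950 required, 13,736,022 in favor — approved.
Class II: 2/3 of 957552 = 638368; 638,368 required, 638,563 in favor — approved.
Class III: a majority of 2110380 is 1055191; 1,055,191 required, 1,055,725 in favor — approved.
Class IV: 3/5 of 2610031 = 1566018.60, rounded up to 1566019; 1,566,019 required, 1,566,746 in favor — approved.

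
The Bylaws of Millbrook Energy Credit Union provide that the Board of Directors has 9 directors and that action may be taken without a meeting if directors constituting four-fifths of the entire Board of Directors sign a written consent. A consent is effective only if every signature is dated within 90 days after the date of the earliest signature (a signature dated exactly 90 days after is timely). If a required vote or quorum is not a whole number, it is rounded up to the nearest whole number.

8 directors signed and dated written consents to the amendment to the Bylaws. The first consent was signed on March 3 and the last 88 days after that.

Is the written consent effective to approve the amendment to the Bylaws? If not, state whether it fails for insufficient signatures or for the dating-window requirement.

Effective — both the signature and dating-window requirements are satisfied.

Signatures required: four-fifths of 9 — 4/5 of 9 = 7.20, rounded up to 8, so 8 needed; 8 signed. Sufficient.
Dating window: the latest signature is 88 days after the earliest; the limit is 90 days. Within the window.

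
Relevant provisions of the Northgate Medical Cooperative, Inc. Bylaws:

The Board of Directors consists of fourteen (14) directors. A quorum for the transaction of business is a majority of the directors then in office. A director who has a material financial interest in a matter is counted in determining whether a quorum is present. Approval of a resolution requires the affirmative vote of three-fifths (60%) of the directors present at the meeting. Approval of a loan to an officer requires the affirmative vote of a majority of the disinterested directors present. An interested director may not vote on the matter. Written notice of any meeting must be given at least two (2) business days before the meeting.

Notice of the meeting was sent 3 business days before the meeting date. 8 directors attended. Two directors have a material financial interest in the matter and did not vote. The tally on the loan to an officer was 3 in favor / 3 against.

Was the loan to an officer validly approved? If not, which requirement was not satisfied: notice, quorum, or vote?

Notice: 3 business days given; 2 required (3 ≥ 2). Satisfied.
Quorum: 8 present (interested directors count toward quorum); quorum is 8. Satisfied.
Vote: the loan to an officer requires a majority of the disinterested directors present (8 − 2 = 6). A majority of 6 is 4, so 4 affirmative votes are needed; 3 voted in favor. Not satisfied.

Invalid — vote requirement not satisfied.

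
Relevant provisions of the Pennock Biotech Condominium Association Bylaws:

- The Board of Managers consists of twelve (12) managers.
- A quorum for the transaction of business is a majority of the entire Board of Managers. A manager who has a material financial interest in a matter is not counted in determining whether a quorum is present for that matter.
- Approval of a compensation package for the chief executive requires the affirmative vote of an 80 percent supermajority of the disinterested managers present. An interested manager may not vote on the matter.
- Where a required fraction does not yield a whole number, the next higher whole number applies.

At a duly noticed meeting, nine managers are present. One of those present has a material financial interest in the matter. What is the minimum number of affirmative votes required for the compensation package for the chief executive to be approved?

7

The compensation package for the chief executive requires four-fifths of the disinterested managers present (9 − 1 = 8).
4/5 of 8 = 6.40, rounded up to 7.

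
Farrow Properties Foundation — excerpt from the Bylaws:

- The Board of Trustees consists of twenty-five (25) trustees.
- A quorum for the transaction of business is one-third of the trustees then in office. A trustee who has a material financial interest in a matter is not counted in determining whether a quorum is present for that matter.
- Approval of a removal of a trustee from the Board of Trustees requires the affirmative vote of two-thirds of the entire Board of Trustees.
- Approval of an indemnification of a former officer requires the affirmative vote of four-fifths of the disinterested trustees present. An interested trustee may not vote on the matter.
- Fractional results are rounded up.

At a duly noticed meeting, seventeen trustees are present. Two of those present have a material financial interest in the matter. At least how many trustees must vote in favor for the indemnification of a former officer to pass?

The indemnification of a former officer requires four-fifths of the disinterested trustees present (17 − 2 = 15).
4/5 of 15 = 12.

12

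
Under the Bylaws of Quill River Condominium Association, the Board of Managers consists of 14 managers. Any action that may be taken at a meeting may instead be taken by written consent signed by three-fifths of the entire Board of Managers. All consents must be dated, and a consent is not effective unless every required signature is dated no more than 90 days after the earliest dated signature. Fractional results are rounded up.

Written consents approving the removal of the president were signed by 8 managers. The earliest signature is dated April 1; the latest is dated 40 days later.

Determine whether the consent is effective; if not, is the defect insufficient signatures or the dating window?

Not effective — insufficient signatures.

Signatures required: three-fifths of 14 — 3/5 of 14 = 8.40, rounded up to 9, so 9 needed; 8 signed. Insufficient.
Dating window: the latest signature is 40 days after the earliest; the limit is 90 days. Within the window.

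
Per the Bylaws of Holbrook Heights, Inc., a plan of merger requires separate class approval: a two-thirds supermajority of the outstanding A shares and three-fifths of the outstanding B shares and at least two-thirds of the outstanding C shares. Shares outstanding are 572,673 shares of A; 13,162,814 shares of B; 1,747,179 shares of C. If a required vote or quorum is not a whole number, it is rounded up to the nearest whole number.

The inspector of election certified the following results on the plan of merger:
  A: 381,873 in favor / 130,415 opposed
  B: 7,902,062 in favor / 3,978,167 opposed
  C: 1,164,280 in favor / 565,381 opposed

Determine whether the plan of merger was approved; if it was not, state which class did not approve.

Not approved — the C shares did not give the required vote.

A: 2/3 of 572673 = 381782; 381,782 required, 381,873 in favor — approved.
B: 3/5 of 13162814 = 7897688.40, rounded up to 7897689; 7,897,689 required, 7,902,062 in favor — approved.
C: 2/3 of 1747179 = 1164786; 1,164,786 required, 1,164,280 in favor — not approved.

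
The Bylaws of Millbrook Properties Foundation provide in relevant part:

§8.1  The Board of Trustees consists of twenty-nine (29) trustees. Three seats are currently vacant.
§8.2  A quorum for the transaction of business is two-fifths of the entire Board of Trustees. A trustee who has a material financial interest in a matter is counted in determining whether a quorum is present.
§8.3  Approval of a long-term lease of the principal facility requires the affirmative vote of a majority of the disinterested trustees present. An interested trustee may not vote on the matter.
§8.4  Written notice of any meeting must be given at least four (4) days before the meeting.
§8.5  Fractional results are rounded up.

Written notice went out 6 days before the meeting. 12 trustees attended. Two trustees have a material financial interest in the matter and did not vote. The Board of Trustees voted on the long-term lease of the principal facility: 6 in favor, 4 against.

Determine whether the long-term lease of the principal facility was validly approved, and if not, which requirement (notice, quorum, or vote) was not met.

Notice: 6 days given; 4 required (6 ≥ 4). Satisfied.
Quorum: 12 present (interested trustees count toward quorum); quorum is 12. Satisfied.
Vote: the long-term lease of the principal facility requires a majority of the disinterested trustees present (12 − 2 = 10). A majority of 10 is 6, so 6 affirmative votes are needed; 6 voted in favor. Satisfied.

Valid — all requirements satisfied.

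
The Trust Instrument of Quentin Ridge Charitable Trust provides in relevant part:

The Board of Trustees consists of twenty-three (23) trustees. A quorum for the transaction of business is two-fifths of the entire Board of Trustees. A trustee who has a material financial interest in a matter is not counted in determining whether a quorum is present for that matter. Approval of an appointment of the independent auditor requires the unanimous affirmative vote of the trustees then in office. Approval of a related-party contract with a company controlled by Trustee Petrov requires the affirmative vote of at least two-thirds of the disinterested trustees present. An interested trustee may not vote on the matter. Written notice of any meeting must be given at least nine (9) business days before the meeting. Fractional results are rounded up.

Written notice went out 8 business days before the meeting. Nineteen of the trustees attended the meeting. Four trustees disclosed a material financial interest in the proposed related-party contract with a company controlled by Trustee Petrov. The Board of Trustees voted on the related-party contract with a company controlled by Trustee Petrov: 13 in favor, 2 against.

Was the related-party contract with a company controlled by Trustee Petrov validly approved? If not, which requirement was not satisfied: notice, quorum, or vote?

Invalid — notice requirement not satisfied.

Notice: 8 business days given; 9 required (8 < 9). Not satisfied.
Quorum: 19 present, but the 4 interested trustees do not count, leaving 15. Quorum is 10. Satisfied.
Vote: the related-party contract with a company controlled by Trustee Petrov requires two-thirds of the disinterested trustees present (19 − 4 = 15). 2/3 of 15 = 10, so 10 affirmative votes are needed; 13 voted in favor. Satisfied.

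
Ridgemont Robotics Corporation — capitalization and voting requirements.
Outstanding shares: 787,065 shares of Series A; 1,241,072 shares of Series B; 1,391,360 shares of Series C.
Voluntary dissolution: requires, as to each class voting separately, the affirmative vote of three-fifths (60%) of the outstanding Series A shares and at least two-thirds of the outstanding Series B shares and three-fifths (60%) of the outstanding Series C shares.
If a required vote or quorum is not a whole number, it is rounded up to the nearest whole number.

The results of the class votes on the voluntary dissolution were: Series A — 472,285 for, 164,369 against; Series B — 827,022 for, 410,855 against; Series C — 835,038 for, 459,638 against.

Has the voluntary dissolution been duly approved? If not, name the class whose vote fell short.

Not approved — the Series B shares did not give the required vote.

Series A: 3/5 of 787065 = 472239; 472,239 required, 472,285 in favor — approved.
Series B: 2/3 of 1241072 = 827381.33, rounded up to 827382; 827,382 required, 827,022 in favor — not approved.
Series C: 3/5 of 1391360 = 834816; 834,816 required, 835,038 in favor — approved.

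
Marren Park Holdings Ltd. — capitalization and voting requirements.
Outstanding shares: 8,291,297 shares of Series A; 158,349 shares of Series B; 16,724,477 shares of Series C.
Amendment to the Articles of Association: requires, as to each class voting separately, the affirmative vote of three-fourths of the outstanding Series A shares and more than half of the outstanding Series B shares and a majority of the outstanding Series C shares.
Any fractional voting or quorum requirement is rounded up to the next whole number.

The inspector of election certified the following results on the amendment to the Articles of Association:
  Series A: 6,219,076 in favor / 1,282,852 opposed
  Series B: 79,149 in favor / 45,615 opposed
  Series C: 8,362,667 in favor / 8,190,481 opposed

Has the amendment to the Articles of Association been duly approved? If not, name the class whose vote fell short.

Series A: 3/4 of 8291297 = 6218472.75, rounded up to 6218473; 6,218,473 required, 6,219,076 in favor — approved.
Series B: a majority of 158349 is 79175; 79,175 required, 79,149 in favor — not approved.
Series C: a majority of 16724477 is 8362239; 8,362,239 required, 8,362,667 in favor — approved.

Not approved — the Series B shares did not give the required vote.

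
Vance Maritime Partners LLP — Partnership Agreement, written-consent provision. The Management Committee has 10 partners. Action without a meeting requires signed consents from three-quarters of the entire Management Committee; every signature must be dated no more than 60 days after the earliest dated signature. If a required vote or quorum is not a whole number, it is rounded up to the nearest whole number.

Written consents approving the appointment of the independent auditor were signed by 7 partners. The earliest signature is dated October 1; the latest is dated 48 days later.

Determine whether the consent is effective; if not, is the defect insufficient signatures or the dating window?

Signatures required: three-quarters of 10 — 3/4 of 10 = 7.50, rounded up to 8, so 8 needed; 7 signed. Insufficient.
Dating window: the latest signature is 48 days after the earliest; the limit is 60 days. Within the window.

Not effective — insufficient signatures.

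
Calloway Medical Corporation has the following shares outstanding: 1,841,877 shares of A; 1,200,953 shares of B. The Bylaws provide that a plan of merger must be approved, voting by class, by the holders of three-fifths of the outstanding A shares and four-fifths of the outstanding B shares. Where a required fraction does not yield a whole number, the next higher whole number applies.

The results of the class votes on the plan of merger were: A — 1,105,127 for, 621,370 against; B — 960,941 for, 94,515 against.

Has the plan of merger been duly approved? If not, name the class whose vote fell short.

A: 3/5 of 1841877 = 1105126.20, rounded up to 1105127; 1,105,127 required, 1,105,127 in favor — approved.
B: 4/5 of 1200953 = 960762.40, rounded up to 960763; 960,763 required, 960,941 in favor — approved.

Approved — every class gave the required vote.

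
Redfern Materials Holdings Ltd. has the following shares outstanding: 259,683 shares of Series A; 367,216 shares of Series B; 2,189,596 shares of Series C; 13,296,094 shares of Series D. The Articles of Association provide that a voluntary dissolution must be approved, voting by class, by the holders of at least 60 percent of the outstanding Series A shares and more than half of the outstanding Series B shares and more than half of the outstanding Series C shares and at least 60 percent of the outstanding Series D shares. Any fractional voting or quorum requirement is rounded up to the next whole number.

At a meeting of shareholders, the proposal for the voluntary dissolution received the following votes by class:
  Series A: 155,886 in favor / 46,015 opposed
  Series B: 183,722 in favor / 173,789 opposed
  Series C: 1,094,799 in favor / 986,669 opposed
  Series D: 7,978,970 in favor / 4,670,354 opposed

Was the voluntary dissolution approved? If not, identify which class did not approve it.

Series A: 3/5 of 259683 = 155809.80, rounded up to 155810; 155,810 required, 155,886 in favor — approved.
Series B: a majority of 367216 is 183609; 183,609 required, 183,722 in favor — approved.
Series C: a majority of 2189596 is 1094799; 1,094,799 required, 1,094,799 in favor — approved.
Series D: 3/5 of 13296094 = 7977656.40, rounded up to 7977657; 7,977,657 required, 7,978,970 in favor — approved.

Approved — every class gave the required vote.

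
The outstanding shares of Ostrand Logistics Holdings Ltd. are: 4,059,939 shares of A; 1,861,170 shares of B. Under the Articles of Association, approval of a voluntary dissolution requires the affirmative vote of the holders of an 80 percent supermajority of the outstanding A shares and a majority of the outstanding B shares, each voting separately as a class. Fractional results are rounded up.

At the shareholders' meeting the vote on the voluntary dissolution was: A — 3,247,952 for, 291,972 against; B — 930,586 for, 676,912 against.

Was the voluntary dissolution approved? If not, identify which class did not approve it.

A: 4/5 of 4059939 = 3247951.20, rounded up to 3247952; 3,247,952 required, 3,247,952 in favor — approved.
B: a majority of 1861170 is 930586; 930,586 required, 930,586 in favor — approved.

Approved — every class gave the required vote.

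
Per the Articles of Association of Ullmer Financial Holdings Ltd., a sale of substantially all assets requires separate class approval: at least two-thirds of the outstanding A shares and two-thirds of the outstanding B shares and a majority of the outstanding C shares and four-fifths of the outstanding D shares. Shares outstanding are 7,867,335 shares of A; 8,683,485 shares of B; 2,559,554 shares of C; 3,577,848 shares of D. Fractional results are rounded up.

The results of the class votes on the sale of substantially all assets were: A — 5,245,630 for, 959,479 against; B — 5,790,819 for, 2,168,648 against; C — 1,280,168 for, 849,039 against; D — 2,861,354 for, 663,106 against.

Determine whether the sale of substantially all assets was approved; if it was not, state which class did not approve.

Not approved — the D shares did not give the required vote.

A: 2/3 of 7867335 = 5244890; 5,244,890 required, 5,245,630 in favor — approved.
B: 2/3 of 8683485 = 5788990; 5,788,990 required, 5,790,819 in favor — approved.
C: a majority of 2559554 is 1279778; 1,279,778 required, 1,280,168 in favor — approved.
D: 4/5 of 3577848 = 2862278.40, rounded up to 2862279; 2,862,279 required, 2,861,354 in favor — not approved.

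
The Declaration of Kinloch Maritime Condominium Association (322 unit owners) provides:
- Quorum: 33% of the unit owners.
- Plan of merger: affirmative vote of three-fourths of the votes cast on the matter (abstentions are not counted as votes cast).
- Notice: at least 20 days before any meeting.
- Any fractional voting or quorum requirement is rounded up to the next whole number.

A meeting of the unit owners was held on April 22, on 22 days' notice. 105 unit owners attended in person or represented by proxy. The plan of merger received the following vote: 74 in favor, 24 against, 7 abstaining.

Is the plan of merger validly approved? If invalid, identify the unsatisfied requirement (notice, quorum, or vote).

Invalid — quorum requirement not satisfied.

Notice: 22 days given; 20 required. Satisfied.
Quorum: 33% of 322 = 106.26, rounded up to 107; 105 present. Not satisfied.
Vote: requires three-fourths of the votes cast (105 − 7 abstaining = 98); 3/4 of 98 = 73.50, rounded up to 74, so 74 needed; 74 in favor. Satisfied.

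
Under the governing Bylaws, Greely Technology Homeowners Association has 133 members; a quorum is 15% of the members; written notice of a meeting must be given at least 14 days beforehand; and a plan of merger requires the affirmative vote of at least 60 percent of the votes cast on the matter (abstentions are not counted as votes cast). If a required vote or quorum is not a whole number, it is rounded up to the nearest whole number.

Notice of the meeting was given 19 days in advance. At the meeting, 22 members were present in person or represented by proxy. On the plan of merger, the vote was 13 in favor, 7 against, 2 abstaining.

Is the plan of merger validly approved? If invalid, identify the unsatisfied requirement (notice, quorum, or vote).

Notice: 19 days given; 14 required. Satisfied.
Quorum: 15% of 133 = 19.95, rounded up to 20; 22 present. Satisfied.
Vote: requires three-fifths of the votes cast (22 − 2 abstaining = 20); 3/5 of 20 = 12, so 12 needed; 13 in favor. Satisfied.

Valid — all requirements satisfied.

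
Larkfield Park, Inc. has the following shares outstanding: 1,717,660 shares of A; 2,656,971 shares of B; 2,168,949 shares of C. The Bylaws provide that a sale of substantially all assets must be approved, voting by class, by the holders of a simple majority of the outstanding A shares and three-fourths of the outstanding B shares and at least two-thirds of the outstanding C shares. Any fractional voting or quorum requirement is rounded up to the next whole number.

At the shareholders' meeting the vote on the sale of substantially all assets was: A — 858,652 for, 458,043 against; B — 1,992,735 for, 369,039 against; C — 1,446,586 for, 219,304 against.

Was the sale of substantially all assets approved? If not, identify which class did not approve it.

A: a majority of 1717660 is 858831; 858,831 required, 858,652 in favor — not approved.
B: 3/4 of 2656971 = 1992728.25, rounded up to 1992729; 1,992,729 required, 1,992,735 in favor — approved.
C: 2/3 of 2168949 = 1445966; 1,445,966 required, 1,446,586 in favor — approved.

Not approved — the A shares did not give the required vote.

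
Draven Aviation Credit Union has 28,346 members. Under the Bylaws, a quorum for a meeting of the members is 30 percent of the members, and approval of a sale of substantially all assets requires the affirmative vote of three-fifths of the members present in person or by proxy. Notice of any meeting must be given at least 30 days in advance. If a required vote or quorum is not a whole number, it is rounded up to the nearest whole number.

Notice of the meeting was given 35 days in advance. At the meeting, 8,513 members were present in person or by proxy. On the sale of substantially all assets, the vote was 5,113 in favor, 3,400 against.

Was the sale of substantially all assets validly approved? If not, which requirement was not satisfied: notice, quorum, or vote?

Notice: 35 days given; 30 required. Satisfied.
Quorum: 30% of 28,346 = 8,503.80, rounded up to 8,504; 8,513 present. Satisfied.
Vote: requires three-fifths of those present (8,513); 3/5 of 8513 = 5107.80, rounded up to 5108, so 5,108 needed; 5,113 in favor. Satisfied.

Valid — all requirements satisfied.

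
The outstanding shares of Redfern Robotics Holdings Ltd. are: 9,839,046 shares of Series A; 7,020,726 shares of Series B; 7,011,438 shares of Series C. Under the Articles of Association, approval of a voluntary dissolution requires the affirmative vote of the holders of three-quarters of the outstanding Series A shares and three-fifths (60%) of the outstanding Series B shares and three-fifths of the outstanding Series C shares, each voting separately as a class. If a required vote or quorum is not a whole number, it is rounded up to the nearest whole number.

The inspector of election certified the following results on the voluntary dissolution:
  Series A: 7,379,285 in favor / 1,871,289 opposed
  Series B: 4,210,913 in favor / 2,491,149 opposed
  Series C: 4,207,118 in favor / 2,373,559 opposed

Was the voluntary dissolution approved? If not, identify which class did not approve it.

Not approved — the Series B shares did not give the required vote.

Series A: 3/4 of 9839046 = 7379284.50, rounded up to 7379285; 7,379,285 required, 7,379,285 in favor — approved.
Series B: 3/5 of 7020726 = 4212435.60, rounded up to 4212436; 4,212,436 required, 4,210,913 in favor — not approved.
Series C: 3/5 of 7011438 = 4206862.80, rounded up to 4206863; 4,206,863 required, 4,207,118 in favor — approved.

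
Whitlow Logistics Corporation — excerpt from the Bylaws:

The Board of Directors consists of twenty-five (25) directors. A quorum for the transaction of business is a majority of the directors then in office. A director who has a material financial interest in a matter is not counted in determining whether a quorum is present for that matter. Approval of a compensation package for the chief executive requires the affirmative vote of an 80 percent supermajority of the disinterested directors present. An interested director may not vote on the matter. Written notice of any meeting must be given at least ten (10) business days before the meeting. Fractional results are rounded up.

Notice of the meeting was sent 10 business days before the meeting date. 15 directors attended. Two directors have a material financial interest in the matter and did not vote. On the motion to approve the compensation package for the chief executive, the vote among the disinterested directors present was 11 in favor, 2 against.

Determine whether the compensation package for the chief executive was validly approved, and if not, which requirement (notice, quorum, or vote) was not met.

Valid — all requirements satisfied.

Notice: 10 business days given; 10 required (10 ≥ 10). Satisfied.
Quorum: 15 present, but the 2 interested directors do not count, leaving 13. Quorum is 13. Satisfied.
Vote: the compensation package for the chief executive requires four-fifths of the disinterested directors present (15 − 2 = 13). 4/5 of 13 = 10.40, rounded up to 11, so 11 affirmative votes are needed; 11 voted in favor. Satisfied.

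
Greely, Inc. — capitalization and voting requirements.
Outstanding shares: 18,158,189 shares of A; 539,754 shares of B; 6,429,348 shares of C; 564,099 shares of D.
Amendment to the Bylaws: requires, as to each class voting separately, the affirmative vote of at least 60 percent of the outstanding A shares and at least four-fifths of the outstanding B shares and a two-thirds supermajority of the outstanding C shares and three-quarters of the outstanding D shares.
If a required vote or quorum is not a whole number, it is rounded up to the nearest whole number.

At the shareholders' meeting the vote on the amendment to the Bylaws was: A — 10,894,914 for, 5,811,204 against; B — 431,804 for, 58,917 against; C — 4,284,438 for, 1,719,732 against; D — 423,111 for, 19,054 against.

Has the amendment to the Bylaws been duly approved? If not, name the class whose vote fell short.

Not approved — the C shares did not give the required vote.

A: 3/5 of 18158189 = 10894913.40, rounded up to 10894914; 10,894,914 required, 10,894,914 in favor — approved.
B: 4/5 of 539754 = 431803.20, rounded up to 431804; 431,804 required, 431,804 in favor — approved.
C: 2/3 of 6429348 = 4286232; 4,286,232 required, 4,284,438 in favor — not approved.
D: 3/4 of 564099 = 423074.25, rounded up to 423075; 423,075 required, 423,111 in favor — approved.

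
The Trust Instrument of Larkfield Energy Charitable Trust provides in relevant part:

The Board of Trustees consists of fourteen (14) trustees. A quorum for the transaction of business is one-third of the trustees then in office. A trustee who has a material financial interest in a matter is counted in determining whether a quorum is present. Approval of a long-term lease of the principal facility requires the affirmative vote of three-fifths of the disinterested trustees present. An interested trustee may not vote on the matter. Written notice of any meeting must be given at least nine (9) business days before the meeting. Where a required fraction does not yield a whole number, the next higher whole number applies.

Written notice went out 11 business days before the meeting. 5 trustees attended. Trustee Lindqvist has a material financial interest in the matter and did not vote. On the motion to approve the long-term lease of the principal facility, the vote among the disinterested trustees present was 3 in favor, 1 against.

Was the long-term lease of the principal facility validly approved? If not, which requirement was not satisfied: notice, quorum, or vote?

Valid — all requirements satisfied.

Notice: 11 business days given; 9 required (11 ≥ 9). Satisfied.
Quorum: 5 present (interested trustees count toward quorum); quorum is 5. Satisfied.
Vote: the long-term lease of the principal facility requires three-fifths of the disinterested trustees present (5 − 1 = 4). 3/5 of 4 = 2.40, rounded up to 3, so 3 affirmative votes are needed; 3 voted in favor. Satisfied.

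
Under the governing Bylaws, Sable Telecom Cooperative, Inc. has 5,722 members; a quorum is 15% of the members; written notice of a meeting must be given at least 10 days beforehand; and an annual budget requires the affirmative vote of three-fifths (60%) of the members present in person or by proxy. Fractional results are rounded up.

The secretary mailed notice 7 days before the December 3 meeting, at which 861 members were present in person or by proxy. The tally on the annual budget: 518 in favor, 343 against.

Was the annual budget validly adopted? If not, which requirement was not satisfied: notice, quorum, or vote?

Notice: 7 days given; 10 required. Not satisfied.
Quorum: 15% of 5,722 = 858.30, rounded up to 859; 861 present. Satisfied.
Vote: requires three-fifths of those present (861); 3/5 of 861 = 516.60, rounded up to 517, so 517 needed; 518 in favor. Satisfied.

Invalid — notice requirement not satisfied.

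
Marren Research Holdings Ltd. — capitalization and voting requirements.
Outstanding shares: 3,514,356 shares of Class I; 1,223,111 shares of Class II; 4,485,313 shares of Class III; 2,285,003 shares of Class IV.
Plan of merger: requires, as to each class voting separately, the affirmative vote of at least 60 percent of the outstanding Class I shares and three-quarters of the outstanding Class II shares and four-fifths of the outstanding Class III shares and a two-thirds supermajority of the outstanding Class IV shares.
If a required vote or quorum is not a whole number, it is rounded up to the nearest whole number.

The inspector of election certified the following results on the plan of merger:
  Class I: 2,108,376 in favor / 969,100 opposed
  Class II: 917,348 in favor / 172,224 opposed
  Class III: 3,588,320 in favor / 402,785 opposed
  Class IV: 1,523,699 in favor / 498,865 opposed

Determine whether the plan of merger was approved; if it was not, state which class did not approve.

Class I: 3/5 of 3514356 = 2108613.60, rounded up to 2108614; 2,108,614 required, 2,108,376 in favor — not approved.
Class II: 3/4 of 1223111 = 917333.25, rounded up to 917334; 917,334 required, 917,348 in favor — approved.
Class III: 4/5 of 4485313 = 3588250.40, rounded up to 3588251; 3,588,251 required, 3,588,320 in favor — approved.
Class IV: 2/3 of 2285003 = 1523335.33, rounded up to 1523336; 1,523,336 required, 1,523,699 in favor — approved.

Not approved — the Class I shares did not give the required vote.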